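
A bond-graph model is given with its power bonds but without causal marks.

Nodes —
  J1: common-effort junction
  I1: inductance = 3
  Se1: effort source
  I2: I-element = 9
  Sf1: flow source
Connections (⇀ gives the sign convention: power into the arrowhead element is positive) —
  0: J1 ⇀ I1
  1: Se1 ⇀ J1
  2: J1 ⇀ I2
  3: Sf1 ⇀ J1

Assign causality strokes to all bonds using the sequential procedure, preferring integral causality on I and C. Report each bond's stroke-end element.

#0 stroke at I1
#1 stroke at J1
#2 stroke at I2
#3 stroke at Sf1

bond 1 |J1  (Se1: effort source, stroke at far end)
bond 3 |Sf1  (Sf1: flow source, stroke at near end)
bond 0 |I1  (common-e at J1 fixed by 1)
bond 2 |I2  (J1: bond 1 brought effort, rest push out)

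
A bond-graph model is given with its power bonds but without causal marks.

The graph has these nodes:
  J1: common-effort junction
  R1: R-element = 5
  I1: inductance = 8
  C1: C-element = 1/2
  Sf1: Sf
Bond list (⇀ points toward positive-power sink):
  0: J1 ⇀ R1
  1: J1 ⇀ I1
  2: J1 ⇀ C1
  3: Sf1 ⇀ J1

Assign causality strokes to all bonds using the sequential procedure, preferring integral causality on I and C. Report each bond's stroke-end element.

β0 stroke at R1
β1 stroke at I1
β2 stroke at J1
β3 stroke at Sf1

β3 stroke→Sf1  (Sf1: flow source, stroke at near end)
β1 stroke→I1  (I1 outputs flow p/I1)
β2 stroke→J1  (C1 outputs effort q/C1)
β0 stroke→R1  (0-jn J1 has e-setter on 2)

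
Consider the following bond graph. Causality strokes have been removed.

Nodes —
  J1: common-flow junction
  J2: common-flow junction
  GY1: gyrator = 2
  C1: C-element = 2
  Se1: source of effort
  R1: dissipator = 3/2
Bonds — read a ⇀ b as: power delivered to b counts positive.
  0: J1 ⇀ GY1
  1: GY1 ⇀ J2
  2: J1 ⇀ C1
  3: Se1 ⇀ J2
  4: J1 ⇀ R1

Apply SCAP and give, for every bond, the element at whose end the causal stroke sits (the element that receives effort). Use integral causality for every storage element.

β0 stroke→GY1
β1 stroke→GY1
β2 stroke→J1
β3 stroke→J2
β4 stroke→J1

bond 3 |J2  (Se1 fixes effort; stroke away)
bond 1 |GY1  (J2: last free bond brings flow in)
bond 0 |GY1  (GY1 both-in/both-out from 1)
bond 2 |J1  (J1 flow already set via bond 0)
bond 4 |J1  (J1: bond 0 brought flow, rest push out)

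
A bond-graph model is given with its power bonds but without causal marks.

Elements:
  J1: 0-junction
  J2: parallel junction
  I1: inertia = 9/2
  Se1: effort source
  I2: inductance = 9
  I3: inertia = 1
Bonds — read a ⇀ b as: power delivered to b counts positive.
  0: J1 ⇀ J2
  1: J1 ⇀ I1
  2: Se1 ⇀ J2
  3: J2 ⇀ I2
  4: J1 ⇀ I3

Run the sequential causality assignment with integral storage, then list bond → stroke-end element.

bond 2 stroke→J2  (Se1: effort source, stroke at far end)
bond 0 stroke→J1  (J2: bond 2 brought effort, rest push out)
bond 3 stroke→I2  (J2 effort already set via bond 2)
bond 1 stroke→I1  (common-e at J1 fixed by 0)
bond 4 stroke→I3  (0-jn J1 has e-setter on 0)

β0 stroke at J1
β1 stroke at I1
β2 stroke at J2
β3 stroke at I2
β4 stroke at I3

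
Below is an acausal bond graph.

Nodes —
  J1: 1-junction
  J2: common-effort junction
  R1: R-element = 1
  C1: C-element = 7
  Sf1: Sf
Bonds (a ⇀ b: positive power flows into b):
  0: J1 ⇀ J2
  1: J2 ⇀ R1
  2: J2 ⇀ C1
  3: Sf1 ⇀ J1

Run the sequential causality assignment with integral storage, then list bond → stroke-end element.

b0 →J1
b1 →R1
b2 →J2
b3 →Sf1

bond 3 →Sf1  (Sf1 (Sf) sets flow on bond)
bond 0 →J1  (1-jn J1 has f-setter on 3)
bond 2 →J2  (C1: C, integral causality)
bond 1 →R1  (common-e at J2 fixed by 2)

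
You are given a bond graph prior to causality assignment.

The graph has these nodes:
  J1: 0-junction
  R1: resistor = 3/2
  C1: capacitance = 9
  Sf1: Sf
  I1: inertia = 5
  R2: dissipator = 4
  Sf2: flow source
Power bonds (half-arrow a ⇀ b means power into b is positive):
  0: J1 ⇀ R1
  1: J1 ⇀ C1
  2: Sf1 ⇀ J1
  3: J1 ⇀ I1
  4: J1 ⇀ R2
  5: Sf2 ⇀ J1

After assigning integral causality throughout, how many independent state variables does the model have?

2  (C1, I1 all integral)

bond 2 stroke→Sf1  (source Sf1 imposes f)
bond 5 stroke→Sf2  (Sf2 fixes flow; stroke at Sf2)
bond 1 stroke→J1  (C1 integral (e out))
bond 0 stroke→R1  (common-e at J1 fixed by 1)
bond 3 stroke→I1  (J1 effort already set via bond 1)
bond 4 stroke→R2  (0-jn J1 has e-setter on 1)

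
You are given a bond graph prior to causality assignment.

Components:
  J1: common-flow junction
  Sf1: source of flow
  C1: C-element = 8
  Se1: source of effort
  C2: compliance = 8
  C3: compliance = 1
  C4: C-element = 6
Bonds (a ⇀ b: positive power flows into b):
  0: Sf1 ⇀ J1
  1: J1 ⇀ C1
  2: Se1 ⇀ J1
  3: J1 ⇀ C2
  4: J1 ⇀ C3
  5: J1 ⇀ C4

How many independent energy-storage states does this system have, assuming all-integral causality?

4  (C1, C2, C3, C4 all integral)

b0 →Sf1  (Sf1 (Sf) sets flow on bond)
b2 →J1  (Se1 (Se) sets effort on bond)
b1 →J1  (J1: bond 0 brought flow, rest push out)
b3 →J1  (common-f at J1 fixed by 0)
b4 →J1  (J1: bond 0 brought flow, rest push out)
b5 →J1  (J1 flow already set via bond 0)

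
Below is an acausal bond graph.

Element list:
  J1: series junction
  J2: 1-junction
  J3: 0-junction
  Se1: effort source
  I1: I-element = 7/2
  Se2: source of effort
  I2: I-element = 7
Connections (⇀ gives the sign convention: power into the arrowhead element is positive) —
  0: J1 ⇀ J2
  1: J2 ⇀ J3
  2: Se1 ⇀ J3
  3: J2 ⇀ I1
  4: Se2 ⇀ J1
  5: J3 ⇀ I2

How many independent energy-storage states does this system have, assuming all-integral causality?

2  (I1, I2 all integral)

b2 |J3  (source Se1 imposes e)
b4 |J1  (source Se2 imposes e)
b0 |J2  (closing 1-jn rule on J1)
b1 |J2  (J3 effort already set via bond 2)
b5 |I2  (J3 effort already set via bond 2)
b3 |I1  (J2 needs exactly one f-in)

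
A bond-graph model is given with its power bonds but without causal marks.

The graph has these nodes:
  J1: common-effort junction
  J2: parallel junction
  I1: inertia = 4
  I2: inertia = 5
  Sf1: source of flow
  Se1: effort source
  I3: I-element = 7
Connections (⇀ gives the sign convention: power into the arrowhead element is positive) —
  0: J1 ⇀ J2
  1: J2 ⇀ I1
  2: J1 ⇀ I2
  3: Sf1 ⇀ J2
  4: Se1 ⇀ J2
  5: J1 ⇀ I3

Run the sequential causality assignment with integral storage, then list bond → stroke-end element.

b3 stroke→Sf1  (Sf1 (Sf) sets flow on bond)
b4 stroke→J2  (Se1 (Se) sets effort on bond)
b0 stroke→J1  (common-e at J2 fixed by 4)
b1 stroke→I1  (common-e at J2 fixed by 4)
b2 stroke→I2  (common-e at J1 fixed by 0)
b5 stroke→I3  (J1: bond 0 brought effort, rest push out)

b0 →J1
b1 →I1
b2 →I2
b3 →Sf1
b4 →J2
b5 →I3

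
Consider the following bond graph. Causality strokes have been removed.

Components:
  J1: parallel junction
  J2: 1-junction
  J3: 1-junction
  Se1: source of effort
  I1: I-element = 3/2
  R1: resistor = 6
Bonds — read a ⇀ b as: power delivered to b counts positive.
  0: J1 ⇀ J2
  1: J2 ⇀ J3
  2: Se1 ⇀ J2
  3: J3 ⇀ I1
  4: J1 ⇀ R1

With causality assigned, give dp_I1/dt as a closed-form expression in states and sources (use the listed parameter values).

dp_I1/dt = E_Se1 - 4*p_I1

b2 →J2  (source Se1 imposes e)
b3 →I1  (I1 outputs flow p/I1)
b1 →J3  (1-jn J3 has f-setter on 3)
b0 →J2  (J2: bond 1 brought flow, rest push out)
b4 →J1  (J1 needs exactly one e-in)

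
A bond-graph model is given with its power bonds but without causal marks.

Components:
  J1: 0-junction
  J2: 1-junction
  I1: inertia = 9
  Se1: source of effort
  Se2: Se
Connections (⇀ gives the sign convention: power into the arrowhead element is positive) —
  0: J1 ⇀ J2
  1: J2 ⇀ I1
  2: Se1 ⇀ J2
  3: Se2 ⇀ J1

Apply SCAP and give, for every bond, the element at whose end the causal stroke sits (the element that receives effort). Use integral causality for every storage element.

b0 stroke→J2
b1 stroke→I1
b2 stroke→J2
b3 stroke→J1

b2 stroke at J2  (Se1 fixes effort; stroke away)
b3 stroke at J1  (source Se2 imposes e)
b0 stroke at J2  (J1: bond 3 brought effort, rest push out)
b1 stroke at I1  (only one flow-in slot at J2)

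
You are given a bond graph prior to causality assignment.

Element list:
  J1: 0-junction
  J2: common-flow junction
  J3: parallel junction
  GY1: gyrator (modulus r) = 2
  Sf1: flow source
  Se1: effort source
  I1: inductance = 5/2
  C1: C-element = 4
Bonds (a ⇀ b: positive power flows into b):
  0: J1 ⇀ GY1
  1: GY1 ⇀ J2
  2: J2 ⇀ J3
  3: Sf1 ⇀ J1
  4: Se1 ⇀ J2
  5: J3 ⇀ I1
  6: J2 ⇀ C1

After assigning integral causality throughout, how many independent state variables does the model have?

bond 3 |Sf1  (source Sf1 imposes f)
bond 4 |J2  (Se1: effort source, stroke at far end)
bond 0 |J1  (J1 needs exactly one e-in)
bond 1 |J2  (GY1: gyrator matches bond 0)
bond 5 |I1  (I1 integral (f out))
bond 2 |J3  (J3 needs exactly one e-in)
bond 6 |J2  (J2: bond 2 brought flow, rest push out)

2  (C1, I1 all integral)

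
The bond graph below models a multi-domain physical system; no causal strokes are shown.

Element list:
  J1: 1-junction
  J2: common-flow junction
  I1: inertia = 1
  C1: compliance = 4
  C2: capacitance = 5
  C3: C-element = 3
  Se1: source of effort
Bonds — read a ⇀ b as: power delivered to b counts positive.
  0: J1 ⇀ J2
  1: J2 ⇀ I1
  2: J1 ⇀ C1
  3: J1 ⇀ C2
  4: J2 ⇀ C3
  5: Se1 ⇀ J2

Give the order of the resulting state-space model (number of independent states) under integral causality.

4  (C1, C2, C3, I1 all integral)

b5 stroke at J2  (Se1 fixes effort; stroke away)
b1 stroke at I1  (I1 outputs flow p/I1)
b0 stroke at J2  (common-f at J2 fixed by 1)
b4 stroke at J2  (common-f at J2 fixed by 1)
b2 stroke at J1  (common-f at J1 fixed by 0)
b3 stroke at J1  (J1: bond 0 brought flow, rest push out)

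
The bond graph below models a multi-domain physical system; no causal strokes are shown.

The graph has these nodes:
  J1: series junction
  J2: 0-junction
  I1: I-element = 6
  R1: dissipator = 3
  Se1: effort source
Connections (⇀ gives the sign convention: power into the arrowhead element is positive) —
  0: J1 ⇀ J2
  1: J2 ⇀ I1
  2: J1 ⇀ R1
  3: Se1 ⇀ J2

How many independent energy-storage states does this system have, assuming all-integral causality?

b3 |J2  (Se1 (Se) sets effort on bond)
b0 |J1  (J2 effort already set via bond 3)
b1 |I1  (J2 effort already set via bond 3)
b2 |R1  (closing 1-jn rule on J1)

1  (I1 all integral)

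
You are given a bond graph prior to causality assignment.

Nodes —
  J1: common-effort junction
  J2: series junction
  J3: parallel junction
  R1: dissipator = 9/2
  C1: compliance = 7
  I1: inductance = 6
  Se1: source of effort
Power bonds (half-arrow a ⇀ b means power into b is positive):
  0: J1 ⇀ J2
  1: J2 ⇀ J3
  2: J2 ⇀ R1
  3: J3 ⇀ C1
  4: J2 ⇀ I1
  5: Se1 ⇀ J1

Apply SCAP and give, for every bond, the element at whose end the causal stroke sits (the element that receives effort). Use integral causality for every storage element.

bond 0 stroke at J2
bond 1 stroke at J2
bond 2 stroke at J2
bond 3 stroke at J3
bond 4 stroke at I1
bond 5 stroke at J1

#5 stroke at J1  (Se1: effort source, stroke at far end)
#0 stroke at J2  (J1 effort already set via bond 5)
#3 stroke at J3  (C1 integral (e out))
#1 stroke at J2  (0-jn J3 has e-setter on 3)
#4 stroke at I1  (I1 outputs flow p/I1)
#2 stroke at J2  (1-jn J2 has f-setter on 4)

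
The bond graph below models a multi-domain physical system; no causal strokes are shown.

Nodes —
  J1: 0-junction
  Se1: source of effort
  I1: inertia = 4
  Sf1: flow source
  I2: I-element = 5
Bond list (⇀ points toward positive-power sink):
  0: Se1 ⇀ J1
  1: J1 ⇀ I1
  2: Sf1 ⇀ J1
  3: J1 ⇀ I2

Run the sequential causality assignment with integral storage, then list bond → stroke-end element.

bond 0 stroke at J1  (Se1: effort source, stroke at far end)
bond 2 stroke at Sf1  (Sf1: flow source, stroke at near end)
bond 1 stroke at I1  (J1 effort already set via bond 0)
bond 3 stroke at I2  (common-e at J1 fixed by 0)

#0 →J1
#1 →I1
#2 →Sf1
#3 →I2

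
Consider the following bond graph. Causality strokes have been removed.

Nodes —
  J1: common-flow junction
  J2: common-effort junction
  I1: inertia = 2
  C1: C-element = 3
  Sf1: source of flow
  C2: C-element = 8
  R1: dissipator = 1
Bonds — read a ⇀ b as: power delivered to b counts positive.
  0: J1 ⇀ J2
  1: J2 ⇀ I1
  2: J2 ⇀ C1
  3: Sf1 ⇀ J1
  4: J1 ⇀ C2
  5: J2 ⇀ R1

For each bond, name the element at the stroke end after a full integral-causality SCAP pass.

b0 stroke at J1
b1 stroke at I1
b2 stroke at J2
b3 stroke at Sf1
b4 stroke at J1
b5 stroke at R1

bond 3 stroke at Sf1  (Sf1: flow source, stroke at near end)
bond 0 stroke at J1  (J1: bond 3 brought flow, rest push out)
bond 4 stroke at J1  (J1 flow already set via bond 3)
bond 1 stroke at I1  (prefer integral on I1)
bond 2 stroke at J2  (C1: C, integral causality)
bond 5 stroke at R1  (common-e at J2 fixed by 2)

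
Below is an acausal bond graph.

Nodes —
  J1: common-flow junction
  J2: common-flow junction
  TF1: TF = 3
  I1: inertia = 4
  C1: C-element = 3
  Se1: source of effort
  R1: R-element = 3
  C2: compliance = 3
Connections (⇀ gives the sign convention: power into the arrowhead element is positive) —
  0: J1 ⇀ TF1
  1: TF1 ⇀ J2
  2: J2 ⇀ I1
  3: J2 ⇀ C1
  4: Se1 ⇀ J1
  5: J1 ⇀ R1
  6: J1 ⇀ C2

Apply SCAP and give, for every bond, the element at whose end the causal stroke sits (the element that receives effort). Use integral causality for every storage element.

β0 stroke at TF1
β1 stroke at J2
β2 stroke at I1
β3 stroke at J2
β4 stroke at J1
β5 stroke at J1
β6 stroke at J1

bond 4 |J1  (Se1: effort source, stroke at far end)
bond 2 |I1  (prefer integral on I1)
bond 1 |J2  (J2: bond 2 brought flow, rest push out)
bond 3 |J2  (1-jn J2 has f-setter on 2)
bond 0 |TF1  (through TF1, causality passes straight; one stroke at TF1)
bond 5 |J1  (J1: bond 0 brought flow, rest push out)
bond 6 |J1  (J1 flow already set via bond 0)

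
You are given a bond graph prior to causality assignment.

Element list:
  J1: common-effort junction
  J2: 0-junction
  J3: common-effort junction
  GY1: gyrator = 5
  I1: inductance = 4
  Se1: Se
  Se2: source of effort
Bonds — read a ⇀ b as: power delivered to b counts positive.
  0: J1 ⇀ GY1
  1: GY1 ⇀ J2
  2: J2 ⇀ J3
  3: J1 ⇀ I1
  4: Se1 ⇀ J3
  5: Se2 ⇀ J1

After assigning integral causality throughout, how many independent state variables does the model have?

1  (I1 all integral)

β4 →J3  (source Se1 imposes e)
β5 →J1  (Se2: effort source, stroke at far end)
β0 →GY1  (0-jn J1 has e-setter on 5)
β3 →I1  (J1 effort already set via bond 5)
β2 →J2  (J3 effort already set via bond 4)
β1 →GY1  (GY1 both-in/both-out from 0)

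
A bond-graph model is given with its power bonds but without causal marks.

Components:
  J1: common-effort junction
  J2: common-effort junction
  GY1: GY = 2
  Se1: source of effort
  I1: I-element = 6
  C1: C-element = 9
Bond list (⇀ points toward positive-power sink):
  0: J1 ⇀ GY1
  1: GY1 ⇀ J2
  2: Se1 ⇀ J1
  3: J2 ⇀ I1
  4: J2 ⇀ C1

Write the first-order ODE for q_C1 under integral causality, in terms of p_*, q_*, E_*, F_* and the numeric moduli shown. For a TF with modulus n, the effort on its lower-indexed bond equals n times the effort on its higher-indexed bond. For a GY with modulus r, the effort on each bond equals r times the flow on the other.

bond 2 stroke at J1  (Se1: effort source, stroke at far end)
bond 0 stroke at GY1  (common-e at J1 fixed by 2)
bond 1 stroke at GY1  (GY1 both-in/both-out from 0)
bond 3 stroke at I1  (I1 integral (f out))
bond 4 stroke at J2  (closing 0-jn rule on J2)

dq_C1/dt = E_Se1/2 - p_I1/6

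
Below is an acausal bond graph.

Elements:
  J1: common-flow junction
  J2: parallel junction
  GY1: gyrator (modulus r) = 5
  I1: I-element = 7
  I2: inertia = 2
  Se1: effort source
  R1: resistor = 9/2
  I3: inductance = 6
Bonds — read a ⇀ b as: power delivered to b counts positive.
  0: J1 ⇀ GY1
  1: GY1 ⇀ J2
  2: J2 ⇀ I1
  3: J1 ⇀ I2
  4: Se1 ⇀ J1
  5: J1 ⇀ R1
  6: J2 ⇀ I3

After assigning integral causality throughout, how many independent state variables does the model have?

3  (I1, I2, I3 all integral)

β4 stroke→J1  (Se1 fixes effort; stroke away)
β2 stroke→I1  (I1: I, integral causality)
β3 stroke→I2  (I2: I, integral causality)
β0 stroke→J1  (common-f at J1 fixed by 3)
β5 stroke→J1  (1-jn J1 has f-setter on 3)
β1 stroke→J2  (through GY1, causality inverts; strokes same side of GY1)
β6 stroke→I3  (0-jn J2 has e-setter on 1)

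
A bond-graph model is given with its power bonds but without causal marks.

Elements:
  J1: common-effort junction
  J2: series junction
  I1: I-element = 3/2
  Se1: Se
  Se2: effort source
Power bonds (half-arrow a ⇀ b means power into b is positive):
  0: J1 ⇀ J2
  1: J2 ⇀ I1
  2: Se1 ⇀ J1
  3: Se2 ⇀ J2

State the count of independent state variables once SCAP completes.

1  (I1 all integral)

bond 2 stroke at J1  (Se1: effort source, stroke at far end)
bond 3 stroke at J2  (Se2: effort source, stroke at far end)
bond 0 stroke at J2  (0-jn J1 has e-setter on 2)
bond 1 stroke at I1  (J2: last free bond brings flow in)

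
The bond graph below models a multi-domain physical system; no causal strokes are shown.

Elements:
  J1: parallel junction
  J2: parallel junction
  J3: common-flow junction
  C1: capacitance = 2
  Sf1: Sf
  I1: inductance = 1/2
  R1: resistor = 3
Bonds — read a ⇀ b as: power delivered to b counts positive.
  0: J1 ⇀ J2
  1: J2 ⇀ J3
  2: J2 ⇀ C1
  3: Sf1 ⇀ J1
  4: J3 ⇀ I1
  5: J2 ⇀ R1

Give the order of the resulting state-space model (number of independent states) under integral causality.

b3 →Sf1  (source Sf1 imposes f)
b0 →J1  (closing 0-jn rule on J1)
b2 →J2  (C1 outputs effort q/C1)
b1 →J3  (J2: bond 2 brought effort, rest push out)
b5 →R1  (common-e at J2 fixed by 2)
b4 →I1  (J3: last free bond brings flow in)

2  (C1, I1 all integral)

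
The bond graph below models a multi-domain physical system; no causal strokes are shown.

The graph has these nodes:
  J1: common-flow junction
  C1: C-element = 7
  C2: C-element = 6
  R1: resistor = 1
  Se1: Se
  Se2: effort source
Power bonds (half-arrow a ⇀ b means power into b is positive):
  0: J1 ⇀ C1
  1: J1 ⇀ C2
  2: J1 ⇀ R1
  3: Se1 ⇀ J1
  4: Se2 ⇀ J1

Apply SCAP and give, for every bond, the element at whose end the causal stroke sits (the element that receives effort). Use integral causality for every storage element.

#3 →J1  (Se1: effort source, stroke at far end)
#4 →J1  (Se2 (Se) sets effort on bond)
#0 →J1  (C1 integral (e out))
#1 →J1  (prefer integral on C2)
#2 →R1  (closing 1-jn rule on J1)

bond 0 stroke→J1
bond 1 stroke→J1
bond 2 stroke→R1
bond 3 stroke→J1
bond 4 stroke→J1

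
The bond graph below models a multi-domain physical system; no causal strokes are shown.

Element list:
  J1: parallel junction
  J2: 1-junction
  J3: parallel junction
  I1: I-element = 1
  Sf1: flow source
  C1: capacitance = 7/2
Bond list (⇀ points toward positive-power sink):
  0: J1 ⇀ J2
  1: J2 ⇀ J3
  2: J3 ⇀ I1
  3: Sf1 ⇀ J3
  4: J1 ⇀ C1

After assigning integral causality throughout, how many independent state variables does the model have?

#3 stroke→Sf1  (source Sf1 imposes f)
#2 stroke→I1  (prefer integral on I1)
#1 stroke→J3  (only one effort-in slot at J3)
#0 stroke→J2  (common-f at J2 fixed by 1)
#4 stroke→J1  (closing 0-jn rule on J1)

2  (C1, I1 all integral)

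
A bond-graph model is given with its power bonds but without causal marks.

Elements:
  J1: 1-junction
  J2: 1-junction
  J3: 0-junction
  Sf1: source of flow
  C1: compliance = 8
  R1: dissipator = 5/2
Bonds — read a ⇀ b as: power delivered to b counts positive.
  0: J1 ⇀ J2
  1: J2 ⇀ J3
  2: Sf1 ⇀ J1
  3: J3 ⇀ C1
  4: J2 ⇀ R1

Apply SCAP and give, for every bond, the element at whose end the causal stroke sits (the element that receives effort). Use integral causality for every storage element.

#2 stroke→Sf1  (Sf1 fixes flow; stroke at Sf1)
#0 stroke→J1  (J1: bond 2 brought flow, rest push out)
#1 stroke→J2  (1-jn J2 has f-setter on 0)
#4 stroke→J2  (J2 flow already set via bond 0)
#3 stroke→J3  (only one effort-in slot at J3)

b0 |J1
b1 |J2
b2 |Sf1
b3 |J3
b4 |J2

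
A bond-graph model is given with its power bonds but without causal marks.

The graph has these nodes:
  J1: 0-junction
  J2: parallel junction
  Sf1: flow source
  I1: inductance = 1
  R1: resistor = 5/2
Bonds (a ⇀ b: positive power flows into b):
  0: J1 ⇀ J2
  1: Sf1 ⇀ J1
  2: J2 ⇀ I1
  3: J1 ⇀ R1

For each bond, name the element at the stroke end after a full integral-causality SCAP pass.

bond 1 stroke at Sf1  (source Sf1 imposes f)
bond 2 stroke at I1  (I1 integral (f out))
bond 0 stroke at J2  (only one effort-in slot at J2)
bond 3 stroke at J1  (J1: last free bond brings effort in)

b0 →J2
b1 →Sf1
b2 →I1
b3 →J1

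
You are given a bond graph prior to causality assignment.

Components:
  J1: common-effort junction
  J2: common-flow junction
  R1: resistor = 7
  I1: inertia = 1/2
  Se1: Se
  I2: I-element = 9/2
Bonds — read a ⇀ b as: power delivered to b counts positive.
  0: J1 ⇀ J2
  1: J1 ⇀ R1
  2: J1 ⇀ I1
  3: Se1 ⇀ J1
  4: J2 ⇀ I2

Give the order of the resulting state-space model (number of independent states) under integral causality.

#3 |J1  (source Se1 imposes e)
#0 |J2  (J1 effort already set via bond 3)
#1 |R1  (J1 effort already set via bond 3)
#2 |I1  (J1 effort already set via bond 3)
#4 |I2  (only one flow-in slot at J2)

2  (I1, I2 all integral)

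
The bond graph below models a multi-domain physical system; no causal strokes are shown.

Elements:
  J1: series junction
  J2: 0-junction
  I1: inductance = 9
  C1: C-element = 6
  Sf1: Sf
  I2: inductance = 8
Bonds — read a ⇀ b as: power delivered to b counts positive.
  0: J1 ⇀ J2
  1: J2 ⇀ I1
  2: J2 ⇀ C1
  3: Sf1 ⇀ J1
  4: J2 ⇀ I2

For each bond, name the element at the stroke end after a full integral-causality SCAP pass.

β3 →Sf1  (source Sf1 imposes f)
β0 →J1  (J1 flow already set via bond 3)
β1 →I1  (I1 integral (f out))
β2 →J2  (C1: C, integral causality)
β4 →I2  (common-e at J2 fixed by 2)

#0 |J1
#1 |I1
#2 |J2
#3 |Sf1
#4 |I2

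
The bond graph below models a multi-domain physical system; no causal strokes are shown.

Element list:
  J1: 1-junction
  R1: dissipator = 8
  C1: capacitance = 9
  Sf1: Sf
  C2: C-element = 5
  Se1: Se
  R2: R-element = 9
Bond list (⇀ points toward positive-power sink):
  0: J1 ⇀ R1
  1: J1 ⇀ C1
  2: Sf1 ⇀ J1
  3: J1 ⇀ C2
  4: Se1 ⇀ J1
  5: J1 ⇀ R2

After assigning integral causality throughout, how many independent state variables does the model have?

b2 |Sf1  (Sf1: flow source, stroke at near end)
b4 |J1  (Se1 (Se) sets effort on bond)
b0 |J1  (J1 flow already set via bond 2)
b1 |J1  (1-jn J1 has f-setter on 2)
b3 |J1  (common-f at J1 fixed by 2)
b5 |J1  (J1 flow already set via bond 2)

2  (C1, C2 all integral)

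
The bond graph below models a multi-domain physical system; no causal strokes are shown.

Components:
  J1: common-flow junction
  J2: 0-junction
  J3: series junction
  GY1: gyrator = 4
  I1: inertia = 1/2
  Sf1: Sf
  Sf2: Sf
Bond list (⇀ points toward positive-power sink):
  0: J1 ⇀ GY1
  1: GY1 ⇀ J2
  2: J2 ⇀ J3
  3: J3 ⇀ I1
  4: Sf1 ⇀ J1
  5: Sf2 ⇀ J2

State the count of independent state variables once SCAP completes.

1  (I1 all integral)

bond 4 stroke→Sf1  (Sf1: flow source, stroke at near end)
bond 5 stroke→Sf2  (source Sf2 imposes f)
bond 0 stroke→J1  (common-f at J1 fixed by 4)
bond 1 stroke→J2  (GY1 both-in/both-out from 0)
bond 2 stroke→J3  (common-e at J2 fixed by 1)
bond 3 stroke→I1  (J3: last free bond brings flow in)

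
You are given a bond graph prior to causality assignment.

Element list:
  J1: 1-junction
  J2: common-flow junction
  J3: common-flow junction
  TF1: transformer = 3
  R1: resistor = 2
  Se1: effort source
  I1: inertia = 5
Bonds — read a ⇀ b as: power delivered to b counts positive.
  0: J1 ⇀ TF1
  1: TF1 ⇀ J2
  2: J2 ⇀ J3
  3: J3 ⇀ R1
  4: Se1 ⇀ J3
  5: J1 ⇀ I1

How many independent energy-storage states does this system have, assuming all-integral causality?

b4 stroke at J3  (Se1 fixes effort; stroke away)
b5 stroke at I1  (I1: I, integral causality)
b0 stroke at J1  (J1: bond 5 brought flow, rest push out)
b1 stroke at TF1  (TF1 one-in-one-out from 0)
b2 stroke at J2  (J2 flow already set via bond 1)
b3 stroke at J3  (common-f at J3 fixed by 2)

1  (I1 all integral)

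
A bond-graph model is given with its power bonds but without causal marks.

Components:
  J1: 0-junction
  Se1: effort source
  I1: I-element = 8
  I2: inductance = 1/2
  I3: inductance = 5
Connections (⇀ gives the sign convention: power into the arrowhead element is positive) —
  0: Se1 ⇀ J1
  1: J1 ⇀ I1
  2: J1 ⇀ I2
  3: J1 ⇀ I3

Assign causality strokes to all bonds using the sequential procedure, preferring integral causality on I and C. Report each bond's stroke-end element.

β0 |J1  (source Se1 imposes e)
β1 |I1  (common-e at J1 fixed by 0)
β2 |I2  (common-e at J1 fixed by 0)
β3 |I3  (0-jn J1 has e-setter on 0)

bond 0 →J1
bond 1 →I1
bond 2 →I2
bond 3 →I3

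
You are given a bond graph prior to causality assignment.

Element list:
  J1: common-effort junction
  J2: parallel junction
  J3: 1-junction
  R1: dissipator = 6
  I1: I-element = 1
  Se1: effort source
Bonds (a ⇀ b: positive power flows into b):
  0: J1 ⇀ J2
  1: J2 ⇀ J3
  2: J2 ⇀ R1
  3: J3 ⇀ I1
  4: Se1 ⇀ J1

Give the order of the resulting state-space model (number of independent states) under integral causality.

1  (I1 all integral)

bond 4 →J1  (source Se1 imposes e)
bond 0 →J2  (0-jn J1 has e-setter on 4)
bond 1 →J3  (0-jn J2 has e-setter on 0)
bond 2 →R1  (J2: bond 0 brought effort, rest push out)
bond 3 →I1  (J3: last free bond brings flow in)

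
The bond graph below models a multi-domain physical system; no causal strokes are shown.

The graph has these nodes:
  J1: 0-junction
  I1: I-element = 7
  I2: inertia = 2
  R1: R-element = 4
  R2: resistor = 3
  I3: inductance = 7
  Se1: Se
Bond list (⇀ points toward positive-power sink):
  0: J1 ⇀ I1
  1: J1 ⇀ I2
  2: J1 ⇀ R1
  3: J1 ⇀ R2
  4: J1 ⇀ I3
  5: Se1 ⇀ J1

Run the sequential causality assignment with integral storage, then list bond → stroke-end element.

b5 stroke→J1  (source Se1 imposes e)
b0 stroke→I1  (J1: bond 5 brought effort, rest push out)
b1 stroke→I2  (common-e at J1 fixed by 5)
b2 stroke→R1  (common-e at J1 fixed by 5)
b3 stroke→R2  (J1 effort already set via bond 5)
b4 stroke→I3  (0-jn J1 has e-setter on 5)

β0 stroke→I1
β1 stroke→I2
β2 stroke→R1
β3 stroke→R2
β4 stroke→I3
β5 stroke→J1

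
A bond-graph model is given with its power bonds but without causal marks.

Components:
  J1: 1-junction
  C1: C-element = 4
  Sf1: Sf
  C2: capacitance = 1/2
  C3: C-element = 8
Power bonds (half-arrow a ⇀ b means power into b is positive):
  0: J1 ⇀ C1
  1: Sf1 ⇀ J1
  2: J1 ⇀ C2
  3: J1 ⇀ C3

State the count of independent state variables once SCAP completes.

β1 →Sf1  (Sf1: flow source, stroke at near end)
β0 →J1  (J1 flow already set via bond 1)
β2 →J1  (J1: bond 1 brought flow, rest push out)
β3 →J1  (J1 flow already set via bond 1)

3  (C1, C2, C3 all integral)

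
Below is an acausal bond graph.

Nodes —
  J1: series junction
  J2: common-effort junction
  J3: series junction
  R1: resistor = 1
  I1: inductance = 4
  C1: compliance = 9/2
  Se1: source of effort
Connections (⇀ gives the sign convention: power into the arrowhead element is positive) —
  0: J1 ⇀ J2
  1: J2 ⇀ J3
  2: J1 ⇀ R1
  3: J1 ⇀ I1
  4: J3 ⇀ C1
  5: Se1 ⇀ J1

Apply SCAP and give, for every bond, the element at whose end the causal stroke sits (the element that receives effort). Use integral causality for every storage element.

#5 stroke→J1  (Se1 (Se) sets effort on bond)
#3 stroke→I1  (prefer integral on I1)
#0 stroke→J1  (common-f at J1 fixed by 3)
#2 stroke→J1  (common-f at J1 fixed by 3)
#1 stroke→J2  (J2: last free bond brings effort in)
#4 stroke→J3  (J3: bond 1 brought flow, rest push out)

b0 stroke at J1
b1 stroke at J2
b2 stroke at J1
b3 stroke at I1
b4 stroke at J3
b5 stroke at J1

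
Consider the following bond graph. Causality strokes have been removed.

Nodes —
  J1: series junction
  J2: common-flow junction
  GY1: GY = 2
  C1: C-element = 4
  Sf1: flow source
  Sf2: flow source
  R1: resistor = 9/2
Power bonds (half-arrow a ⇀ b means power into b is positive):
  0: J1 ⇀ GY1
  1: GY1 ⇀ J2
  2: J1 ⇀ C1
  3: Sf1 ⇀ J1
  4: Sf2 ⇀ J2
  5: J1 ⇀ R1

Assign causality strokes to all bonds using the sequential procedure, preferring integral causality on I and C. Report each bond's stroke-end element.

b3 |Sf1  (Sf1 fixes flow; stroke at Sf1)
b4 |Sf2  (source Sf2 imposes f)
b0 |J1  (J1: bond 3 brought flow, rest push out)
b2 |J1  (J1 flow already set via bond 3)
b5 |J1  (J1: bond 3 brought flow, rest push out)
b1 |J2  (J2 flow already set via bond 4)

b0 |J1
b1 |J2
b2 |J1
b3 |Sf1
b4 |Sf2
b5 |J1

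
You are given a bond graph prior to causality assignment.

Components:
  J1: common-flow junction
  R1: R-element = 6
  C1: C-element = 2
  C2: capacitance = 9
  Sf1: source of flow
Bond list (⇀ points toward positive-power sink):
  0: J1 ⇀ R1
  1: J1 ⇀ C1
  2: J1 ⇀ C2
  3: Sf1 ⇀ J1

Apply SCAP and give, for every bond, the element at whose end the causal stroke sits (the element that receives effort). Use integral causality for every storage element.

bond 0 stroke→J1
bond 1 stroke→J1
bond 2 stroke→J1
bond 3 stroke→Sf1

β3 stroke at Sf1  (Sf1 (Sf) sets flow on bond)
β0 stroke at J1  (J1: bond 3 brought flow, rest push out)
β1 stroke at J1  (J1: bond 3 brought flow, rest push out)
β2 stroke at J1  (common-f at J1 fixed by 3)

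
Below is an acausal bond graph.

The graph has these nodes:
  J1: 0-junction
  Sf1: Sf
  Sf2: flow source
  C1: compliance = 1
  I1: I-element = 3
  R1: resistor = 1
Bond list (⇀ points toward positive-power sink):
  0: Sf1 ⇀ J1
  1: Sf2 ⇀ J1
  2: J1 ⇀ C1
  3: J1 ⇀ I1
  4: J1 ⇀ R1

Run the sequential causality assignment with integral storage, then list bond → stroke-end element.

b0 stroke→Sf1  (source Sf1 imposes f)
b1 stroke→Sf2  (Sf2: flow source, stroke at near end)
b2 stroke→J1  (C1: C, integral causality)
b3 stroke→I1  (J1: bond 2 brought effort, rest push out)
b4 stroke→R1  (J1: bond 2 brought effort, rest push out)

β0 →Sf1
β1 →Sf2
β2 →J1
β3 →I1
β4 →R1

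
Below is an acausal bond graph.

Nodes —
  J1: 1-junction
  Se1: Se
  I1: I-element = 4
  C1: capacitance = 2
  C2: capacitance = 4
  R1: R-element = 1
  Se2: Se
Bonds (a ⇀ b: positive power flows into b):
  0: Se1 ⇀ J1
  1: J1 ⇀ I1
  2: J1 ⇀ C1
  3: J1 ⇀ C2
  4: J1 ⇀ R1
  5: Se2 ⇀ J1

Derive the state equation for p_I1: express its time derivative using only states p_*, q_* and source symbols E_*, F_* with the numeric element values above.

dp_I1/dt = E_Se1 + E_Se2 - p_I1/4 - q_C1/2 - q_C2/4

#0 stroke→J1  (Se1 fixes effort; stroke away)
#5 stroke→J1  (Se2: effort source, stroke at far end)
#1 stroke→I1  (I1 integral (f out))
#2 stroke→J1  (common-f at J1 fixed by 1)
#3 stroke→J1  (J1: bond 1 brought flow, rest push out)
#4 stroke→J1  (J1 flow already set via bond 1)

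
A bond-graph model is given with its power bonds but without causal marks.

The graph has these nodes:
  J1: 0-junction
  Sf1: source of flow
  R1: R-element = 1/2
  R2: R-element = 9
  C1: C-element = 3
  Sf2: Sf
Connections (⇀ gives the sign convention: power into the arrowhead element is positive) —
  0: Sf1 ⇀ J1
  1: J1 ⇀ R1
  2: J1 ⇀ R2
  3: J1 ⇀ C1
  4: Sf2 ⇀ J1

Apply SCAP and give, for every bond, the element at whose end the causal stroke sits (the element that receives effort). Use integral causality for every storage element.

bond 0 |Sf1
bond 1 |R1
bond 2 |R2
bond 3 |J1
bond 4 |Sf2

bond 0 stroke→Sf1  (Sf1: flow source, stroke at near end)
bond 4 stroke→Sf2  (Sf2 fixes flow; stroke at Sf2)
bond 3 stroke→J1  (C1 outputs effort q/C1)
bond 1 stroke→R1  (0-jn J1 has e-setter on 3)
bond 2 stroke→R2  (J1 effort already set via bond 3)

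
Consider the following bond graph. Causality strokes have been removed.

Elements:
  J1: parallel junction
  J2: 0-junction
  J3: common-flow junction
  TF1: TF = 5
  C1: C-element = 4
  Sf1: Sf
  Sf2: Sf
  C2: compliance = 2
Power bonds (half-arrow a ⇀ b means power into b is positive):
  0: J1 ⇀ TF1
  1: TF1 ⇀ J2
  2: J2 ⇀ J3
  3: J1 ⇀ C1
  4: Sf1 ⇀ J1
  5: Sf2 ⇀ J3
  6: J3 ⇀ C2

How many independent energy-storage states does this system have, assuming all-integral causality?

2  (C1, C2 all integral)

b4 |Sf1  (Sf1 (Sf) sets flow on bond)
b5 |Sf2  (Sf2 (Sf) sets flow on bond)
b2 |J3  (J3: bond 5 brought flow, rest push out)
b6 |J3  (J3: bond 5 brought flow, rest push out)
b1 |J2  (closing 0-jn rule on J2)
b0 |TF1  (through TF1, causality passes straight; one stroke at TF1)
b3 |J1  (only one effort-in slot at J1)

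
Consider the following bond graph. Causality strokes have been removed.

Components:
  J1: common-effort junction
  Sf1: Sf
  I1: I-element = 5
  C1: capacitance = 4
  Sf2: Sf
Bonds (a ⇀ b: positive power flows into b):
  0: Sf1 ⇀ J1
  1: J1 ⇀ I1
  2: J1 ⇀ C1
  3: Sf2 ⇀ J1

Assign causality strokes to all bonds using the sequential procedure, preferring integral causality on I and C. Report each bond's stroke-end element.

#0 |Sf1  (Sf1 (Sf) sets flow on bond)
#3 |Sf2  (Sf2 (Sf) sets flow on bond)
#1 |I1  (I1 outputs flow p/I1)
#2 |J1  (J1 needs exactly one e-in)

b0 stroke at Sf1
b1 stroke at I1
b2 stroke at J1
b3 stroke at Sf2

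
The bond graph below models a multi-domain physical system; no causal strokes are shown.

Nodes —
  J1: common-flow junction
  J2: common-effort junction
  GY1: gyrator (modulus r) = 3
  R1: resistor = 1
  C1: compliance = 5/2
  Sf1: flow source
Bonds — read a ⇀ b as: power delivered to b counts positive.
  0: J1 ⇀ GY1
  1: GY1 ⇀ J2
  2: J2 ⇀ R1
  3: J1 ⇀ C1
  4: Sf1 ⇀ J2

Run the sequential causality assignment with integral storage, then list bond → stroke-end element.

β4 →Sf1  (Sf1 (Sf) sets flow on bond)
β3 →J1  (C1: C, integral causality)
β0 →GY1  (J1: last free bond brings flow in)
β1 →GY1  (GY GY1: same side as bond 0)
β2 →J2  (J2: last free bond brings effort in)

β0 stroke→GY1
β1 stroke→GY1
β2 stroke→J2
β3 stroke→J1
β4 stroke→Sf1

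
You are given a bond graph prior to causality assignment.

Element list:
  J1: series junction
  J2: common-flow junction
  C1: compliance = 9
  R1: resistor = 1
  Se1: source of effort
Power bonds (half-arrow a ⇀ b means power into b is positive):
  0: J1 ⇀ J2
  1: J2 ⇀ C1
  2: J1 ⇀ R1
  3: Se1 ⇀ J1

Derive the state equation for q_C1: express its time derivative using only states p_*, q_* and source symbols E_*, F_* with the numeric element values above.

b3 →J1  (source Se1 imposes e)
b1 →J2  (C1 outputs effort q/C1)
b0 →J1  (J2 needs exactly one f-in)
b2 →R1  (J1: last free bond brings flow in)

dq_C1/dt = E_Se1 - q_C1/9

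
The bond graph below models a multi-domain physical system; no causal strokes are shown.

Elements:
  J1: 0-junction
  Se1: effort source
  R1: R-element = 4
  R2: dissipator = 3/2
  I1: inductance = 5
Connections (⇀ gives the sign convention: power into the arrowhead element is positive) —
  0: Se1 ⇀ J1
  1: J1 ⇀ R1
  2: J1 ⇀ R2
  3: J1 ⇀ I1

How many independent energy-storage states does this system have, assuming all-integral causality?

1  (I1 all integral)

β0 stroke→J1  (Se1 fixes effort; stroke away)
β1 stroke→R1  (common-e at J1 fixed by 0)
β2 stroke→R2  (J1: bond 0 brought effort, rest push out)
β3 stroke→I1  (J1: bond 0 brought effort, rest push out)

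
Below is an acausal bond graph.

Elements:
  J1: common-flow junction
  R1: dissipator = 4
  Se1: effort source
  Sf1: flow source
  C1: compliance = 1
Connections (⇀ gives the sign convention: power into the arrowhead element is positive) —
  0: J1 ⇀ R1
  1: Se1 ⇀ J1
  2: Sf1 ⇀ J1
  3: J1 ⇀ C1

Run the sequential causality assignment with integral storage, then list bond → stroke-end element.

#1 →J1  (source Se1 imposes e)
#2 →Sf1  (Sf1 (Sf) sets flow on bond)
#0 →J1  (J1: bond 2 brought flow, rest push out)
#3 →J1  (J1 flow already set via bond 2)

bond 0 |J1
bond 1 |J1
bond 2 |Sf1
bond 3 |J1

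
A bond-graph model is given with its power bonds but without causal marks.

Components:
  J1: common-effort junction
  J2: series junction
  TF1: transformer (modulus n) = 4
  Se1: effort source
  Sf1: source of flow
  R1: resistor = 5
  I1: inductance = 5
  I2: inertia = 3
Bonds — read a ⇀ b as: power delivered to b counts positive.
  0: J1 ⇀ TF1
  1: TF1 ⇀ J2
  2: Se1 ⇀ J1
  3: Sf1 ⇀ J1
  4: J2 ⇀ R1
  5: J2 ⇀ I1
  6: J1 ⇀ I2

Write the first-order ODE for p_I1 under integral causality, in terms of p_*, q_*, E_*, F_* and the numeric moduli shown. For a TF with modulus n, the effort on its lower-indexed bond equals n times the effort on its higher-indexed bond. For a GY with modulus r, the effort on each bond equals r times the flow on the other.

#2 |J1  (Se1 (Se) sets effort on bond)
#3 |Sf1  (source Sf1 imposes f)
#0 |TF1  (J1 effort already set via bond 2)
#6 |I2  (common-e at J1 fixed by 2)
#1 |J2  (TF TF1: opposite of bond 0)
#5 |I1  (I1: I, integral causality)
#4 |J2  (1-jn J2 has f-setter on 5)

dp_I1/dt = E_Se1/4 - p_I1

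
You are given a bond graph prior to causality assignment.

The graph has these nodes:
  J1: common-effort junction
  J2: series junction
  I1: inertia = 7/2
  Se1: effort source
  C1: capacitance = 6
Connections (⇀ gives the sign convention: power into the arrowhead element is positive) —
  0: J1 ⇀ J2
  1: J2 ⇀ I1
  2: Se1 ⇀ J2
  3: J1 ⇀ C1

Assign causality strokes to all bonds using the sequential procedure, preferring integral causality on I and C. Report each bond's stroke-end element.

b0 stroke→J2
b1 stroke→I1
b2 stroke→J2
b3 stroke→J1

β2 stroke→J2  (Se1 (Se) sets effort on bond)
β1 stroke→I1  (I1 integral (f out))
β0 stroke→J2  (common-f at J2 fixed by 1)
β3 stroke→J1  (J1: last free bond brings effort in)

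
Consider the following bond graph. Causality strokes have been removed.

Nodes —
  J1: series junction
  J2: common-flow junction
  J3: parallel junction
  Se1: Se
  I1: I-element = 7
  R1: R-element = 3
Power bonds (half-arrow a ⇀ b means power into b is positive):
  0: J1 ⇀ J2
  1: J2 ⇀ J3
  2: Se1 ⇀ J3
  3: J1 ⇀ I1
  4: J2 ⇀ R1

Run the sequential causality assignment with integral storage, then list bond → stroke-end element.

#0 stroke→J1
#1 stroke→J2
#2 stroke→J3
#3 stroke→I1
#4 stroke→J2

#2 stroke→J3  (source Se1 imposes e)
#1 stroke→J2  (common-e at J3 fixed by 2)
#3 stroke→I1  (I1: I, integral causality)
#0 stroke→J1  (common-f at J1 fixed by 3)
#4 stroke→J2  (J2 flow already set via bond 0)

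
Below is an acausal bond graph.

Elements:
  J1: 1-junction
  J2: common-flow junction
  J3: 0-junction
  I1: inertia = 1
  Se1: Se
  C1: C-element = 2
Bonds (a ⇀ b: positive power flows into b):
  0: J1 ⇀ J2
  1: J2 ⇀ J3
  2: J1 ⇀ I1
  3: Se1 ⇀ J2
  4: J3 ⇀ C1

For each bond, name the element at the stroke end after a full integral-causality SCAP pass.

bond 3 stroke→J2  (Se1 fixes effort; stroke away)
bond 2 stroke→I1  (prefer integral on I1)
bond 0 stroke→J1  (common-f at J1 fixed by 2)
bond 1 stroke→J2  (J2: bond 0 brought flow, rest push out)
bond 4 stroke→J3  (only one effort-in slot at J3)

#0 →J1
#1 →J2
#2 →I1
#3 →J2
#4 →J3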